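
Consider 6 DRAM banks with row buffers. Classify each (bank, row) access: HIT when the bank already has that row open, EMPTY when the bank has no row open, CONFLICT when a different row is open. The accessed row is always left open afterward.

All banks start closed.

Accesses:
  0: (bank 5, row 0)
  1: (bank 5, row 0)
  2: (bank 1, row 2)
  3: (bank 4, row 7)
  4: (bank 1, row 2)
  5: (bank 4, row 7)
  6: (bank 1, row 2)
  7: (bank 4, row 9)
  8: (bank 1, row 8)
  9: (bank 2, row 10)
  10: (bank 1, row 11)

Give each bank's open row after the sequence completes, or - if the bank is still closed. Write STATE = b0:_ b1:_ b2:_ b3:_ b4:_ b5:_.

step 0: bank5 None->0 [EMPTY]
step 1: bank5 0->0 [HIT]
step 2: bank1 None->2 [EMPTY]
step 3: bank4 None->7 [EMPTY]
step 4: bank1 2->2 [HIT]
step 5: bank4 7->7 [HIT]
step 6: bank1 2->2 [HIT]
step 7: bank4 7->9 [CONFLICT]
step 8: bank1 2->8 [CONFLICT]
step 9: bank2 None->10 [EMPTY]
step 10: bank1 8->11 [CONFLICT]

STATE = b0:- b1:11 b2:10 b3:- b4:9 b5:0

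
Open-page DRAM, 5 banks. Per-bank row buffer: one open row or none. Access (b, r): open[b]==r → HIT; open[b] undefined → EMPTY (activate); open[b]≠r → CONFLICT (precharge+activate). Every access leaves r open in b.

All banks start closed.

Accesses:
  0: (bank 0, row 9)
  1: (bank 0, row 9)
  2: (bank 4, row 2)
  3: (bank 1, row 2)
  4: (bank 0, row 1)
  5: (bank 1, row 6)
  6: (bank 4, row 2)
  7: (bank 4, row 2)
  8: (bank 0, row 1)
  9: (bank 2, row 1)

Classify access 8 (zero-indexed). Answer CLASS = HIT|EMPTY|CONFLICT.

0: bank 0 row 9 — prev None → EMPTY
1: bank 0 row 9 — prev 9 → HIT
2: bank 4 row 2 — prev None → EMPTY
3: bank 1 row 2 — prev None → EMPTY
4: bank 0 row 1 — prev 9 → CONFLICT
5: bank 1 row 6 — prev 2 → CONFLICT
6: bank 4 row 2 — prev 2 → HIT
7: bank 4 row 2 — prev 2 → HIT
8: bank 0 row 1 — prev 1 → HIT
9: bank 2 row 1 — prev None → EMPTY

CLASS = HIT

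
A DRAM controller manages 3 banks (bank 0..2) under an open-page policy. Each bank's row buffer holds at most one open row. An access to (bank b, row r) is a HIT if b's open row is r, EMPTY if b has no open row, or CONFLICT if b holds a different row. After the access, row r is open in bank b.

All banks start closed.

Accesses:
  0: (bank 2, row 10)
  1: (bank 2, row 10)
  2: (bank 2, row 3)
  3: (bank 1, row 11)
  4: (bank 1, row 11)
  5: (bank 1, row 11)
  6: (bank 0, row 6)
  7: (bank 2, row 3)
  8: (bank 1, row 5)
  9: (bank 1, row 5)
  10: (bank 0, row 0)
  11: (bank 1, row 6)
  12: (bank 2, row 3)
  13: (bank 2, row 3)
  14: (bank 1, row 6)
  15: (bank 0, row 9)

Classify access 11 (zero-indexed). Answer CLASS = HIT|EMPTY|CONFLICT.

CLASS = CONFLICT

step 0: bank2 None->10 [EMPTY]
step 1: bank2 10->10 [HIT]
step 2: bank2 10->3 [CONFLICT]
step 3: bank1 None->11 [EMPTY]
step 4: bank1 11->11 [HIT]
step 5: bank1 11->11 [HIT]
step 6: bank0 None->6 [EMPTY]
step 7: bank2 3->3 [HIT]
step 8: bank1 11->5 [CONFLICT]
step 9: bank1 5->5 [HIT]
step 10: bank0 6->0 [CONFLICT]
step 11: bank1 5->6 [CONFLICT]
step 12: bank2 3->3 [HIT]
step 13: bank2 3->3 [HIT]
step 14: bank1 6->6 [HIT]
step 15: bank0 0->9 [CONFLICT]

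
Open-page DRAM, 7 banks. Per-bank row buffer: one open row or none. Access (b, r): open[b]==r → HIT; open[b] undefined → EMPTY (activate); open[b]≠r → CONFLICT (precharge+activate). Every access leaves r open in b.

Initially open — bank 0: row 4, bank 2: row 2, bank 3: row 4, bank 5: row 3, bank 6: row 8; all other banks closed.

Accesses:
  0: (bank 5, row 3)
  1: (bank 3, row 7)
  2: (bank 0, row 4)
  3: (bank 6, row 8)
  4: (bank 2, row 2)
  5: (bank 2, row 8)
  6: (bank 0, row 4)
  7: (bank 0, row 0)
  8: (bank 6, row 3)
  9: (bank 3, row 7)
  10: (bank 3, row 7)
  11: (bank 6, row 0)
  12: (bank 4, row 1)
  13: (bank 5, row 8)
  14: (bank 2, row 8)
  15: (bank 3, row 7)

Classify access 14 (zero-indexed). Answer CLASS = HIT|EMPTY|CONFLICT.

CLASS = HIT

#0 (5,3) H  (was 3)
#1 (3,7) C  (was 4)
#2 (0,4) H  (was 4)
#3 (6,8) H  (was 8)
#4 (2,2) H  (was 2)
#5 (2,8) C  (was 2)
#6 (0,4) H  (was 4)
#7 (0,0) C  (was 4)
#8 (6,3) C  (was 8)
#9 (3,7) H  (was 7)
#10 (3,7) H  (was 7)
#11 (6,0) C  (was 3)
#12 (4,1) E
#13 (5,8) C  (was 3)
#14 (2,8) H  (was 8)
#15 (3,7) H  (was 7)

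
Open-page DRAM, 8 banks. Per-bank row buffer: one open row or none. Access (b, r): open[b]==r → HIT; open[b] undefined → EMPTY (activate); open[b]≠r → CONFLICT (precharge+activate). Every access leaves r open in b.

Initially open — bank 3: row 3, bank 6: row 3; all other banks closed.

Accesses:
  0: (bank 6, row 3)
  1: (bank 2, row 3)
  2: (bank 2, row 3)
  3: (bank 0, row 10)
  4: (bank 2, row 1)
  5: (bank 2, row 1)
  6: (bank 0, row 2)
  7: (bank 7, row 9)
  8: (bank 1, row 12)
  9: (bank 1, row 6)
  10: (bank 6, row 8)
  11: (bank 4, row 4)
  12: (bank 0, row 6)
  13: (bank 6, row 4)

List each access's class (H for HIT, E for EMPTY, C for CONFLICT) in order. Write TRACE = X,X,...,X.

step 0: bank6 3->3 [HIT]
step 1: bank2 None->3 [EMPTY]
step 2: bank2 3->3 [HIT]
step 3: bank0 None->10 [EMPTY]
step 4: bank2 3->1 [CONFLICT]
step 5: bank2 1->1 [HIT]
step 6: bank0 10->2 [CONFLICT]
step 7: bank7 None->9 [EMPTY]
step 8: bank1 None->12 [EMPTY]
step 9: bank1 12->6 [CONFLICT]
step 10: bank6 3->8 [CONFLICT]
step 11: bank4 None->4 [EMPTY]
step 12: bank0 2->6 [CONFLICT]
step 13: bank6 8->4 [CONFLICT]

TRACE = H,E,H,E,C,H,C,E,E,C,C,E,C,C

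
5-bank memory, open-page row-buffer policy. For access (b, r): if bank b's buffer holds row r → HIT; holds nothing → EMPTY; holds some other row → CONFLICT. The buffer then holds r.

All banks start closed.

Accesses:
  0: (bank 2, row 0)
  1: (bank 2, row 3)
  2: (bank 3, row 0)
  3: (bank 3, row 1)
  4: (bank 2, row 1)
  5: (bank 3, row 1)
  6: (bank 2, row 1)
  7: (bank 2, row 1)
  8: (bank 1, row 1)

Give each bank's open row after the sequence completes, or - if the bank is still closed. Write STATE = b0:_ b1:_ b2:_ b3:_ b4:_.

  [0] b2 r0: no row ⇒ E
  [1] b2 r3: had r0 ⇒ C
  [2] b3 r0: no row ⇒ E
  [3] b3 r1: had r0 ⇒ C
  [4] b2 r1: had r3 ⇒ C
  [5] b3 r1: had r1 ⇒ H
  [6] b2 r1: had r1 ⇒ H
  [7] b2 r1: had r1 ⇒ H
  [8] b1 r1: no row ⇒ E

STATE = b0:- b1:1 b2:1 b3:1 b4:-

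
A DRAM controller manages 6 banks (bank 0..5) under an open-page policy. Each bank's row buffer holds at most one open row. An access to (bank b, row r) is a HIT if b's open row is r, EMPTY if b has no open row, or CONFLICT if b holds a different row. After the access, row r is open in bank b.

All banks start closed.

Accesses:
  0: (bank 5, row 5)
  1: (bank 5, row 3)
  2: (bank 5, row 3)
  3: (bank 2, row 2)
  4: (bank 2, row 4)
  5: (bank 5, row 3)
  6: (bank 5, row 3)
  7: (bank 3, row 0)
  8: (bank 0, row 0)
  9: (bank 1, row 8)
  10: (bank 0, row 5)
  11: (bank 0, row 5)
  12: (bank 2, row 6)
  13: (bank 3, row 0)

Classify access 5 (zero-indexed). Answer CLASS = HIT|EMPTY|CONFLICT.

0: bank 5 row 5 — prev None → EMPTY
1: bank 5 row 3 — prev 5 → CONFLICT
2: bank 5 row 3 — prev 3 → HIT
3: bank 2 row 2 — prev None → EMPTY
4: bank 2 row 4 — prev 2 → CONFLICT
5: bank 5 row 3 — prev 3 → HIT
6: bank 5 row 3 — prev 3 → HIT
7: bank 3 row 0 — prev None → EMPTY
8: bank 0 row 0 — prev None → EMPTY
9: bank 1 row 8 — prev None → EMPTY
10: bank 0 row 5 — prev 0 → CONFLICT
11: bank 0 row 5 — prev 5 → HIT
12: bank 2 row 6 — prev 4 → CONFLICT
13: bank 3 row 0 — prev 0 → HIT

CLASS = HIT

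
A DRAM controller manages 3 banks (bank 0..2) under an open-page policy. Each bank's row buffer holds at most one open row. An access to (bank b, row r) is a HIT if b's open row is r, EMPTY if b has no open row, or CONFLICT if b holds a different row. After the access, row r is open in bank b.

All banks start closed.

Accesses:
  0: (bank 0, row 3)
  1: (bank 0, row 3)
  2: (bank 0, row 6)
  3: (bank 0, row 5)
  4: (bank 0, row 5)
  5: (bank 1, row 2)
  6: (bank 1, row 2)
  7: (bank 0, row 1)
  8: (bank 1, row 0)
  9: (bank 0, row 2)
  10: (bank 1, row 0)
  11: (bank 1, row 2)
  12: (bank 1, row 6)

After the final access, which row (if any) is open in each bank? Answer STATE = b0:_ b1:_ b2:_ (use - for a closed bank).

#0 (0,3) E
#1 (0,3) H  (was 3)
#2 (0,6) C  (was 3)
#3 (0,5) C  (was 6)
#4 (0,5) H  (was 5)
#5 (1,2) E
#6 (1,2) H  (was 2)
#7 (0,1) C  (was 5)
#8 (1,0) C  (was 2)
#9 (0,2) C  (was 1)
#10 (1,0) H  (was 0)
#11 (1,2) C  (was 0)
#12 (1,6) C  (was 2)

STATE = b0:2 b1:6 b2:-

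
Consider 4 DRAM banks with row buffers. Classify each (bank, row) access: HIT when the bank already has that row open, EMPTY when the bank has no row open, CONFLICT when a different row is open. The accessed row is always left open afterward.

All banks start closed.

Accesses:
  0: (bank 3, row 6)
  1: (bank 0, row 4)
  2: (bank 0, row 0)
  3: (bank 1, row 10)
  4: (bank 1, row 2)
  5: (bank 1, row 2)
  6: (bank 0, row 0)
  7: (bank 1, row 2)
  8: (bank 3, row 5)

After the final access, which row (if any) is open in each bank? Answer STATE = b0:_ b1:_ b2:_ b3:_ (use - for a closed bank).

STATE = b0:0 b1:2 b2:- b3:5

  [0] b3 r6: no row ⇒ E
  [1] b0 r4: no row ⇒ E
  [2] b0 r0: had r4 ⇒ C
  [3] b1 r10: no row ⇒ E
  [4] b1 r2: had r10 ⇒ C
  [5] b1 r2: had r2 ⇒ H
  [6] b0 r0: had r0 ⇒ H
  [7] b1 r2: had r2 ⇒ H
  [8] b3 r5: had r6 ⇒ C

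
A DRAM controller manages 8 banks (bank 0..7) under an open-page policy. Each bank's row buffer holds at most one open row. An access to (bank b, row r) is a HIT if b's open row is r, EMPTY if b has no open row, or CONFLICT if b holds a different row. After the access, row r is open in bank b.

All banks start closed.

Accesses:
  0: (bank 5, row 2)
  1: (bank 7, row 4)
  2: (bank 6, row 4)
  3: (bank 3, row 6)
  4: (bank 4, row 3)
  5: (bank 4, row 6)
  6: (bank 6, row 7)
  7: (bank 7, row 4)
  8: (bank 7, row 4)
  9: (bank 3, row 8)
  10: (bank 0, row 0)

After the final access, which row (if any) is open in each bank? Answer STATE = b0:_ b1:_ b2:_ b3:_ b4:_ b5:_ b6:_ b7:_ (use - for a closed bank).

  [0] b5 r2: no row ⇒ E
  [1] b7 r4: no row ⇒ E
  [2] b6 r4: no row ⇒ E
  [3] b3 r6: no row ⇒ E
  [4] b4 r3: no row ⇒ E
  [5] b4 r6: had r3 ⇒ C
  [6] b6 r7: had r4 ⇒ C
  [7] b7 r4: had r4 ⇒ H
  [8] b7 r4: had r4 ⇒ H
  [9] b3 r8: had r6 ⇒ C
  [10] b0 r0: no row ⇒ E

STATE = b0:0 b1:- b2:- b3:8 b4:6 b5:2 b6:7 b7:4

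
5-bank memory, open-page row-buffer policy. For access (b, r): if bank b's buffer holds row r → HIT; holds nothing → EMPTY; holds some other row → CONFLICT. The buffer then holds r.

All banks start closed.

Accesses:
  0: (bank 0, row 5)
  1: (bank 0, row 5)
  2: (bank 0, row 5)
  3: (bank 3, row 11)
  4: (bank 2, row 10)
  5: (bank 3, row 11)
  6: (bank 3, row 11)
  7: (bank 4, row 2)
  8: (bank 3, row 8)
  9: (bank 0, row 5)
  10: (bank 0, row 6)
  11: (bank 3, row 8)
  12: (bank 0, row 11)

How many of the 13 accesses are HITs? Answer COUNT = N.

COUNT = 6

step 0: bank0 None->5 [EMPTY]
step 1: bank0 5->5 [HIT]
step 2: bank0 5->5 [HIT]
step 3: bank3 None->11 [EMPTY]
step 4: bank2 None->10 [EMPTY]
step 5: bank3 11->11 [HIT]
step 6: bank3 11->11 [HIT]
step 7: bank4 None->2 [EMPTY]
step 8: bank3 11->8 [CONFLICT]
step 9: bank0 5->5 [HIT]
step 10: bank0 5->6 [CONFLICT]
step 11: bank3 8->8 [HIT]
step 12: bank0 6->11 [CONFLICT]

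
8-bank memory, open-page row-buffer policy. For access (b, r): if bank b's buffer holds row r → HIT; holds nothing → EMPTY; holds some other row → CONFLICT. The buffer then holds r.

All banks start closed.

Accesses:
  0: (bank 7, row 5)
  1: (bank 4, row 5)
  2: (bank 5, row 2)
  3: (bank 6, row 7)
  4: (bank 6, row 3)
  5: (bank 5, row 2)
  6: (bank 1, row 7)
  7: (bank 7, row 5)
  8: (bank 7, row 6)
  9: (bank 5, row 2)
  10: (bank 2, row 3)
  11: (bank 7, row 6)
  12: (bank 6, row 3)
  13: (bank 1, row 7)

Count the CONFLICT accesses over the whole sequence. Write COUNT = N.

0: bank 7 row 5 — prev None → EMPTY
1: bank 4 row 5 — prev None → EMPTY
2: bank 5 row 2 — prev None → EMPTY
3: bank 6 row 7 — prev None → EMPTY
4: bank 6 row 3 — prev 7 → CONFLICT
5: bank 5 row 2 — prev 2 → HIT
6: bank 1 row 7 — prev None → EMPTY
7: bank 7 row 5 — prev 5 → HIT
8: bank 7 row 6 — prev 5 → CONFLICT
9: bank 5 row 2 — prev 2 → HIT
10: bank 2 row 3 — prev None → EMPTY
11: bank 7 row 6 — prev 6 → HIT
12: bank 6 row 3 — prev 3 → HIT
13: bank 1 row 7 — prev 7 → HIT

COUNT = 2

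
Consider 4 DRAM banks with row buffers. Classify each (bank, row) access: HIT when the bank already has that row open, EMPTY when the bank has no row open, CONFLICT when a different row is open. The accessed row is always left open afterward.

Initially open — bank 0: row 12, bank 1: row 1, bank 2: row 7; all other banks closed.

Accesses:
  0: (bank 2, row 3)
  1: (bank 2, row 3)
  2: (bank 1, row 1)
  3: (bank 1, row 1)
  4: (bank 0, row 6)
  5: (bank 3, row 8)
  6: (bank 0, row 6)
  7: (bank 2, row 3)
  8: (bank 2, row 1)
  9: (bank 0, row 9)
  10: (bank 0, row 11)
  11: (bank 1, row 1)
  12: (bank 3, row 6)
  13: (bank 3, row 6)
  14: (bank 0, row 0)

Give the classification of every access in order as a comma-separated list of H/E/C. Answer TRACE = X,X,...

step 0: bank2 7->3 [CONFLICT]
step 1: bank2 3->3 [HIT]
step 2: bank1 1->1 [HIT]
step 3: bank1 1->1 [HIT]
step 4: bank0 12->6 [CONFLICT]
step 5: bank3 None->8 [EMPTY]
step 6: bank0 6->6 [HIT]
step 7: bank2 3->3 [HIT]
step 8: bank2 3->1 [CONFLICT]
step 9: bank0 6->9 [CONFLICT]
step 10: bank0 9->11 [CONFLICT]
step 11: bank1 1->1 [HIT]
step 12: bank3 8->6 [CONFLICT]
step 13: bank3 6->6 [HIT]
step 14: bank0 11->0 [CONFLICT]

TRACE = C,H,H,H,C,E,H,H,C,C,C,H,C,H,C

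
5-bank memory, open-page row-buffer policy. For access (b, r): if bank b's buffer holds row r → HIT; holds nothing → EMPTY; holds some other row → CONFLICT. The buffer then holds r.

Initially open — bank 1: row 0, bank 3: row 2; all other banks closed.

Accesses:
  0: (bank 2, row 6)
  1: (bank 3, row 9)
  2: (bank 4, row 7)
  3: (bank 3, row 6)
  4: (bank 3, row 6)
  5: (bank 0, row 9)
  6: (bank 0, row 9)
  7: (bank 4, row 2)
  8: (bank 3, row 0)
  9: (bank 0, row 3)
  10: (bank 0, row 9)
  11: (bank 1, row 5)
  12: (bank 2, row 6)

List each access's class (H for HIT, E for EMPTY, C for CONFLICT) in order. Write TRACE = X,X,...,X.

TRACE = E,C,E,C,H,E,H,C,C,C,C,C,H

step 0: bank2 None->6 [EMPTY]
step 1: bank3 2->9 [CONFLICT]
step 2: bank4 None->7 [EMPTY]
step 3: bank3 9->6 [CONFLICT]
step 4: bank3 6->6 [HIT]
step 5: bank0 None->9 [EMPTY]
step 6: bank0 9->9 [HIT]
step 7: bank4 7->2 [CONFLICT]
step 8: bank3 6->0 [CONFLICT]
step 9: bank0 9->3 [CONFLICT]
step 10: bank0 3->9 [CONFLICT]
step 11: bank1 0->5 [CONFLICT]
step 12: bank2 6->6 [HIT]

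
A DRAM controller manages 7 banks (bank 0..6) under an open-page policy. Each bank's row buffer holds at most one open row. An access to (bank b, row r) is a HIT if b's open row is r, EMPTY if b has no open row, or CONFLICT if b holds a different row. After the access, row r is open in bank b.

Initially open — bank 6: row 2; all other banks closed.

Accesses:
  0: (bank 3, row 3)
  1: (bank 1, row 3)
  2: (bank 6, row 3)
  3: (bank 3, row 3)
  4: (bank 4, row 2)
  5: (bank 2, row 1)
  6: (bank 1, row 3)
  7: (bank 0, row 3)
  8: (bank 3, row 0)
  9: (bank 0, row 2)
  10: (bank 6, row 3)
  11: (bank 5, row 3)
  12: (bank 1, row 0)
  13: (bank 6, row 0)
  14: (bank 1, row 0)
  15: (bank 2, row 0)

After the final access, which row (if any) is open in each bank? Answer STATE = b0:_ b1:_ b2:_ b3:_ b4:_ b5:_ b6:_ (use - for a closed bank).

STATE = b0:2 b1:0 b2:0 b3:0 b4:2 b5:3 b6:0

#0 (3,3) E
#1 (1,3) E
#2 (6,3) C  (was 2)
#3 (3,3) H  (was 3)
#4 (4,2) E
#5 (2,1) E
#6 (1,3) H  (was 3)
#7 (0,3) E
#8 (3,0) C  (was 3)
#9 (0,2) C  (was 3)
#10 (6,3) H  (was 3)
#11 (5,3) E
#12 (1,0) C  (was 3)
#13 (6,0) C  (was 3)
#14 (1,0) H  (was 0)
#15 (2,0) C  (was 1)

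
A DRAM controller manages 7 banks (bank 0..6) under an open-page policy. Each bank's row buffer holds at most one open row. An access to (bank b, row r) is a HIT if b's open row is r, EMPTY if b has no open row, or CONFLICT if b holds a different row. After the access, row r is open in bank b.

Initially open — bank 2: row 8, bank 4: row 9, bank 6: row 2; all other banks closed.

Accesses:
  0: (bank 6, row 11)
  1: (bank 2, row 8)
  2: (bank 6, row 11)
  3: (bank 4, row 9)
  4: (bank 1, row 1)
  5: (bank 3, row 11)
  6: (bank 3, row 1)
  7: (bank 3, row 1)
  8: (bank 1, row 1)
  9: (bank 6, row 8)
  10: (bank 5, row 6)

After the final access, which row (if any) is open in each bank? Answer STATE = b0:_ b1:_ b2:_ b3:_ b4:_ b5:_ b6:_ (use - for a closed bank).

STATE = b0:- b1:1 b2:8 b3:1 b4:9 b5:6 b6:8

  [0] b6 r11: had r2 ⇒ C
  [1] b2 r8: had r8 ⇒ H
  [2] b6 r11: had r11 ⇒ H
  [3] b4 r9: had r9 ⇒ H
  [4] b1 r1: no row ⇒ E
  [5] b3 r11: no row ⇒ E
  [6] b3 r1: had r11 ⇒ C
  [7] b3 r1: had r1 ⇒ H
  [8] b1 r1: had r1 ⇒ H
  [9] b6 r8: had r11 ⇒ C
  [10] b5 r6: no row ⇒ E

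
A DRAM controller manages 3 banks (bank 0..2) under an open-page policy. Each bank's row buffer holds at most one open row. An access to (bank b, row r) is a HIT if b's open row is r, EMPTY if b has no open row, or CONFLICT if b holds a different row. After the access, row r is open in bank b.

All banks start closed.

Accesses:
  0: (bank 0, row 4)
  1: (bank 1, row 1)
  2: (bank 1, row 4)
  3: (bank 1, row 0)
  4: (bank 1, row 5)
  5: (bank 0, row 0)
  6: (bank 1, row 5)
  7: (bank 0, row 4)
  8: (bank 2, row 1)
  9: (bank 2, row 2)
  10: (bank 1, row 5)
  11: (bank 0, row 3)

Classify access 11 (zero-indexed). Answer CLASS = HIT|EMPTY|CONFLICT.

CLASS = CONFLICT

step 0: bank0 None->4 [EMPTY]
step 1: bank1 None->1 [EMPTY]
step 2: bank1 1->4 [CONFLICT]
step 3: bank1 4->0 [CONFLICT]
step 4: bank1 0->5 [CONFLICT]
step 5: bank0 4->0 [CONFLICT]
step 6: bank1 5->5 [HIT]
step 7: bank0 0->4 [CONFLICT]
step 8: bank2 None->1 [EMPTY]
step 9: bank2 1->2 [CONFLICT]
step 10: bank1 5->5 [HIT]
step 11: bank0 4->3 [CONFLICT]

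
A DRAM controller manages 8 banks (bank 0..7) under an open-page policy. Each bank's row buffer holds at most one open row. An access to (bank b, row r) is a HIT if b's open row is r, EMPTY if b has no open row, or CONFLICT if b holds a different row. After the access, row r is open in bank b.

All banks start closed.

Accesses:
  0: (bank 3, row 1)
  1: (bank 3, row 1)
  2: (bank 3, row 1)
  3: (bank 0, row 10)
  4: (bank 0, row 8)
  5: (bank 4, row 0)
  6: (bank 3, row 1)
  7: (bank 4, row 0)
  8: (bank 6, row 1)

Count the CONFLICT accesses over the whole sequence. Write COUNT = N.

COUNT = 1

step 0: bank3 None->1 [EMPTY]
step 1: bank3 1->1 [HIT]
step 2: bank3 1->1 [HIT]
step 3: bank0 None->10 [EMPTY]
step 4: bank0 10->8 [CONFLICT]
step 5: bank4 None->0 [EMPTY]
step 6: bank3 1->1 [HIT]
step 7: bank4 0->0 [HIT]
step 8: bank6 None->1 [EMPTY]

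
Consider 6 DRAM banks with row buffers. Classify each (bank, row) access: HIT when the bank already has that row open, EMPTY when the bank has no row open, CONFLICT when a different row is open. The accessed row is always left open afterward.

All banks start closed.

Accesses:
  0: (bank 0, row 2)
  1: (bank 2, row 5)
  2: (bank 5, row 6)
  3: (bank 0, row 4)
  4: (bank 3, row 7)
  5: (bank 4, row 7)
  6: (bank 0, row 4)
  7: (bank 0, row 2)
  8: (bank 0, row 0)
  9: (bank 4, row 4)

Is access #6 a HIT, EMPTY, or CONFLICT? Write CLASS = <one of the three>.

#0 (0,2) E
#1 (2,5) E
#2 (5,6) E
#3 (0,4) C  (was 2)
#4 (3,7) E
#5 (4,7) E
#6 (0,4) H  (was 4)
#7 (0,2) C  (was 4)
#8 (0,0) C  (was 2)
#9 (4,4) C  (was 7)

CLASS = HIT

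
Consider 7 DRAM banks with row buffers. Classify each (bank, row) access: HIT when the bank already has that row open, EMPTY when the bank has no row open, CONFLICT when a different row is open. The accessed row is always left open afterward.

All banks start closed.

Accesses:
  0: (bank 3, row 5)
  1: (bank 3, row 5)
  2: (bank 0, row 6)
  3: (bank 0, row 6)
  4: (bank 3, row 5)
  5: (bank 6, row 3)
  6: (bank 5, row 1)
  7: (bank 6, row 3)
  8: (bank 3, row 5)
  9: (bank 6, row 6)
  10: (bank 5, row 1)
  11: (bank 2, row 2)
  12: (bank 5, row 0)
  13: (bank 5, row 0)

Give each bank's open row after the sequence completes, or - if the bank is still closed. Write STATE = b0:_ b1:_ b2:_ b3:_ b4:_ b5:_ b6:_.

  [0] b3 r5: no row ⇒ E
  [1] b3 r5: had r5 ⇒ H
  [2] b0 r6: no row ⇒ E
  [3] b0 r6: had r6 ⇒ H
  [4] b3 r5: had r5 ⇒ H
  [5] b6 r3: no row ⇒ E
  [6] b5 r1: no row ⇒ E
  [7] b6 r3: had r3 ⇒ H
  [8] b3 r5: had r5 ⇒ H
  [9] b6 r6: had r3 ⇒ C
  [10] b5 r1: had r1 ⇒ H
  [11] b2 r2: no row ⇒ E
  [12] b5 r0: had r1 ⇒ C
  [13] b5 r0: had r0 ⇒ H

STATE = b0:6 b1:- b2:2 b3:5 b4:- b5:0 b6:6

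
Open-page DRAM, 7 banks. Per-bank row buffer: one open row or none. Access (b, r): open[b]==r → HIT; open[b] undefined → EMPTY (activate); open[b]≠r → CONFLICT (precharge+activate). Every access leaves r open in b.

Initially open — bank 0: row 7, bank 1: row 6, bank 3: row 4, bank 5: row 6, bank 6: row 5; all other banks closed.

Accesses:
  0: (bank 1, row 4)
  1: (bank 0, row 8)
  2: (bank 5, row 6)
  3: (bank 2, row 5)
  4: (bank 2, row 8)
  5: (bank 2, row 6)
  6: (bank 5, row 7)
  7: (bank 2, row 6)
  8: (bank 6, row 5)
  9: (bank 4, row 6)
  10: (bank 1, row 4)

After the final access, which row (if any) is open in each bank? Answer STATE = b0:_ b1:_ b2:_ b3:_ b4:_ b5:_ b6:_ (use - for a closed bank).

0: bank 1 row 4 — prev 6 → CONFLICT
1: bank 0 row 8 — prev 7 → CONFLICT
2: bank 5 row 6 — prev 6 → HIT
3: bank 2 row 5 — prev None → EMPTY
4: bank 2 row 8 — prev 5 → CONFLICT
5: bank 2 row 6 — prev 8 → CONFLICT
6: bank 5 row 7 — prev 6 → CONFLICT
7: bank 2 row 6 — prev 6 → HIT
8: bank 6 row 5 — prev 5 → HIT
9: bank 4 row 6 — prev None → EMPTY
10: bank 1 row 4 — prev 4 → HIT

STATE = b0:8 b1:4 b2:6 b3:4 b4:6 b5:7 b6:5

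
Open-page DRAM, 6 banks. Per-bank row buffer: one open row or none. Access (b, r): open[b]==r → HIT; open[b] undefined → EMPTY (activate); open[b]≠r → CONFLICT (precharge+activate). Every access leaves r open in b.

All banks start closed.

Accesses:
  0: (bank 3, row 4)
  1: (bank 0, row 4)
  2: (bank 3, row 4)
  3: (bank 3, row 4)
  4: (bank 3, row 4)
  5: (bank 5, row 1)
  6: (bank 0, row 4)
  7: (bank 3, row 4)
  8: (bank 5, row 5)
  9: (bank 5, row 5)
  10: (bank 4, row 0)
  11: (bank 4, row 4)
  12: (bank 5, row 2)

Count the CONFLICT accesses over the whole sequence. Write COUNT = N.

COUNT = 3

#0 (3,4) E
#1 (0,4) E
#2 (3,4) H  (was 4)
#3 (3,4) H  (was 4)
#4 (3,4) H  (was 4)
#5 (5,1) E
#6 (0,4) H  (was 4)
#7 (3,4) H  (was 4)
#8 (5,5) C  (was 1)
#9 (5,5) H  (was 5)
#10 (4,0) E
#11 (4,4) C  (was 0)
#12 (5,2) C  (was 5)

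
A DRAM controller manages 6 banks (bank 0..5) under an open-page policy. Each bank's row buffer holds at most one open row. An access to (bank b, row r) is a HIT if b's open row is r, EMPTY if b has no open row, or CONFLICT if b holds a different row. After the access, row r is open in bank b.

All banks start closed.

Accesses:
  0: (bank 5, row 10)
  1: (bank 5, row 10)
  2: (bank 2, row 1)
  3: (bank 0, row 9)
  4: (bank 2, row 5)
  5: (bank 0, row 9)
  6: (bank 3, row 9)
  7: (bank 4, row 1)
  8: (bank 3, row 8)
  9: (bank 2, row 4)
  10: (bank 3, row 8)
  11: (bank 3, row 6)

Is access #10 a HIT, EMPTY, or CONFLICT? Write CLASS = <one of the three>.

#0 (5,10) E
#1 (5,10) H  (was 10)
#2 (2,1) E
#3 (0,9) E
#4 (2,5) C  (was 1)
#5 (0,9) H  (was 9)
#6 (3,9) E
#7 (4,1) E
#8 (3,8) C  (was 9)
#9 (2,4) C  (was 5)
#10 (3,8) H  (was 8)
#11 (3,6) C  (was 8)

CLASS = HIT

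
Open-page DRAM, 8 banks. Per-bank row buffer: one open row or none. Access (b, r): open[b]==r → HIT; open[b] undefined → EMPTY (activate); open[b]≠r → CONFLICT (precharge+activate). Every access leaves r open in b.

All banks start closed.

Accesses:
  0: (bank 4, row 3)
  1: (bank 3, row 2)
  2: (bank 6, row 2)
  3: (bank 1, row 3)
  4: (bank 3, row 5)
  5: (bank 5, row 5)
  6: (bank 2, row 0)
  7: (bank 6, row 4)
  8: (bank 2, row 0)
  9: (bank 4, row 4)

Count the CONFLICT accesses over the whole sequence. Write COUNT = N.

  [0] b4 r3: no row ⇒ E
  [1] b3 r2: no row ⇒ E
  [2] b6 r2: no row ⇒ E
  [3] b1 r3: no row ⇒ E
  [4] b3 r5: had r2 ⇒ C
  [5] b5 r5: no row ⇒ E
  [6] b2 r0: no row ⇒ E
  [7] b6 r4: had r2 ⇒ C
  [8] b2 r0: had r0 ⇒ H
  [9] b4 r4: had r3 ⇒ C

COUNT = 3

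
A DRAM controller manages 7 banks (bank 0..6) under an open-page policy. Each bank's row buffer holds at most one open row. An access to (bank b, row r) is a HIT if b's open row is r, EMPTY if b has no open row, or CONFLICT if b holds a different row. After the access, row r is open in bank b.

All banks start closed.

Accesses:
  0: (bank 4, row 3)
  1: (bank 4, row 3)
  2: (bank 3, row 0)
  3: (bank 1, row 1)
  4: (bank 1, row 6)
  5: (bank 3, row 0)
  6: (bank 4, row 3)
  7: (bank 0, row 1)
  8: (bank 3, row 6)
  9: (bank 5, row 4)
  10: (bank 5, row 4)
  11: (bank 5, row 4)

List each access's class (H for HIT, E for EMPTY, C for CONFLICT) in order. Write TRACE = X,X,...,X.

#0 (4,3) E
#1 (4,3) H  (was 3)
#2 (3,0) E
#3 (1,1) E
#4 (1,6) C  (was 1)
#5 (3,0) H  (was 0)
#6 (4,3) H  (was 3)
#7 (0,1) E
#8 (3,6) C  (was 0)
#9 (5,4) E
#10 (5,4) H  (was 4)
#11 (5,4) H  (was 4)

TRACE = E,H,E,E,C,H,H,E,C,E,H,H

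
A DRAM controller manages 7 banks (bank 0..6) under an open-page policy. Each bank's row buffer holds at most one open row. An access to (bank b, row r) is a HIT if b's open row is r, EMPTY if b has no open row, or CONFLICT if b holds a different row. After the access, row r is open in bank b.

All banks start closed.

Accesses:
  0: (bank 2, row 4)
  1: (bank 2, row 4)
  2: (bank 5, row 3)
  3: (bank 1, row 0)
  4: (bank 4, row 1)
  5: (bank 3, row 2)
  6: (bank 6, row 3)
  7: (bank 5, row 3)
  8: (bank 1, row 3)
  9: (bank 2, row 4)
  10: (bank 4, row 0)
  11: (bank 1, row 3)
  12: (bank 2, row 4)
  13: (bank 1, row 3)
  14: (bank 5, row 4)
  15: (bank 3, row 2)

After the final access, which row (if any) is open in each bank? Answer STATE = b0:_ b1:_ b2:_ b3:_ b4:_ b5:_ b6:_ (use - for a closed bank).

step 0: bank2 None->4 [EMPTY]
step 1: bank2 4->4 [HIT]
step 2: bank5 None->3 [EMPTY]
step 3: bank1 None->0 [EMPTY]
step 4: bank4 None->1 [EMPTY]
step 5: bank3 None->2 [EMPTY]
step 6: bank6 None->3 [EMPTY]
step 7: bank5 3->3 [HIT]
step 8: bank1 0->3 [CONFLICT]
step 9: bank2 4->4 [HIT]
step 10: bank4 1->0 [CONFLICT]
step 11: bank1 3->3 [HIT]
step 12: bank2 4->4 [HIT]
step 13: bank1 3->3 [HIT]
step 14: bank5 3->4 [CONFLICT]
step 15: bank3 2->2 [HIT]

STATE = b0:- b1:3 b2:4 b3:2 b4:0 b5:4 b6:3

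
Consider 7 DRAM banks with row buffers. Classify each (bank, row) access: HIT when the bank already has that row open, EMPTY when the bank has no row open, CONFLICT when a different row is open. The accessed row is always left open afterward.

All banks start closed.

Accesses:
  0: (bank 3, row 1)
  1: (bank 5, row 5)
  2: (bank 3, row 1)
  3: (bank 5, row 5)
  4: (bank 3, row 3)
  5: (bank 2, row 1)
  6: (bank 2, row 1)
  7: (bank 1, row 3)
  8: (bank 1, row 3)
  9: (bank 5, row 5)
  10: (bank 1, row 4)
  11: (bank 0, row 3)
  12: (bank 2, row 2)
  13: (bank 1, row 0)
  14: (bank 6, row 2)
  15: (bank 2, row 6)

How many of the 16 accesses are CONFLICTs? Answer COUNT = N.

COUNT = 5

step 0: bank3 None->1 [EMPTY]
step 1: bank5 None->5 [EMPTY]
step 2: bank3 1->1 [HIT]
step 3: bank5 5->5 [HIT]
step 4: bank3 1->3 [CONFLICT]
step 5: bank2 None->1 [EMPTY]
step 6: bank2 1->1 [HIT]
step 7: bank1 None->3 [EMPTY]
step 8: bank1 3->3 [HIT]
step 9: bank5 5->5 [HIT]
step 10: bank1 3->4 [CONFLICT]
step 11: bank0 None->3 [EMPTY]
step 12: bank2 1->2 [CONFLICT]
step 13: bank1 4->0 [CONFLICT]
step 14: bank6 None->2 [EMPTY]
step 15: bank2 2->6 [CONFLICT]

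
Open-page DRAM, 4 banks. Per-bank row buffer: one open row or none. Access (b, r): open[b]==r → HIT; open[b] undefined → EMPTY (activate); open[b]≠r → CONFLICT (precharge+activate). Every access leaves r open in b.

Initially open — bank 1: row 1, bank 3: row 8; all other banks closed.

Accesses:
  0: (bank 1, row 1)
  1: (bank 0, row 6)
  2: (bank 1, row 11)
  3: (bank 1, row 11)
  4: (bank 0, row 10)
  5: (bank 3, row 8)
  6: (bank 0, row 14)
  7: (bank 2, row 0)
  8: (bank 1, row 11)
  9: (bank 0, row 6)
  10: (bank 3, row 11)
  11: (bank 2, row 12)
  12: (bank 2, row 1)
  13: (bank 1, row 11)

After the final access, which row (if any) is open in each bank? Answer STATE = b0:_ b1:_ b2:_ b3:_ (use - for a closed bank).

STATE = b0:6 b1:11 b2:1 b3:11

step 0: bank1 1->1 [HIT]
step 1: bank0 None->6 [EMPTY]
step 2: bank1 1->11 [CONFLICT]
step 3: bank1 11->11 [HIT]
step 4: bank0 6->10 [CONFLICT]
step 5: bank3 8->8 [HIT]
step 6: bank0 10->14 [CONFLICT]
step 7: bank2 None->0 [EMPTY]
step 8: bank1 11->11 [HIT]
step 9: bank0 14->6 [CONFLICT]
step 10: bank3 8->11 [CONFLICT]
step 11: bank2 0->12 [CONFLICT]
step 12: bank2 12->1 [CONFLICT]
step 13: bank1 11->11 [HIT]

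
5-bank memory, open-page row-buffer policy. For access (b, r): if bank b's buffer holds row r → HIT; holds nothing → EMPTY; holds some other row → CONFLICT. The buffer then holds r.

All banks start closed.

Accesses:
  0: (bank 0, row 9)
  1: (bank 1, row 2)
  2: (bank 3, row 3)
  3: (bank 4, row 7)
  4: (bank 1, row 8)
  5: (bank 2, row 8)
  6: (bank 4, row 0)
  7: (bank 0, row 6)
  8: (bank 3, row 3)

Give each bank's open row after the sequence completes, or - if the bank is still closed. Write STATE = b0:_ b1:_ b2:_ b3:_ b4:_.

  [0] b0 r9: no row ⇒ E
  [1] b1 r2: no row ⇒ E
  [2] b3 r3: no row ⇒ E
  [3] b4 r7: no row ⇒ E
  [4] b1 r8: had r2 ⇒ C
  [5] b2 r8: no row ⇒ E
  [6] b4 r0: had r7 ⇒ C
  [7] b0 r6: had r9 ⇒ C
  [8] b3 r3: had r3 ⇒ H

STATE = b0:6 b1:8 b2:8 b3:3 b4:0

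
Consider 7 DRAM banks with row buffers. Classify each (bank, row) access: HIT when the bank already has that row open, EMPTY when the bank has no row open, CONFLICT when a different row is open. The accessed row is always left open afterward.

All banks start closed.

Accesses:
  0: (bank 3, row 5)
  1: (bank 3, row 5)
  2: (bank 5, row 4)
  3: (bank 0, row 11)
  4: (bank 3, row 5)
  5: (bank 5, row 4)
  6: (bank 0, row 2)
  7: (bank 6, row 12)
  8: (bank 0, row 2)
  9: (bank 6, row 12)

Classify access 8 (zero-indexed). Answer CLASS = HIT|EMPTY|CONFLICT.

CLASS = HIT

0: bank 3 row 5 — prev None → EMPTY
1: bank 3 row 5 — prev 5 → HIT
2: bank 5 row 4 — prev None → EMPTY
3: bank 0 row 11 — prev None → EMPTY
4: bank 3 row 5 — prev 5 → HIT
5: bank 5 row 4 — prev 4 → HIT
6: bank 0 row 2 — prev 11 → CONFLICT
7: bank 6 row 12 — prev None → EMPTY
8: bank 0 row 2 — prev 2 → HIT
9: bank 6 row 12 — prev 12 → HIT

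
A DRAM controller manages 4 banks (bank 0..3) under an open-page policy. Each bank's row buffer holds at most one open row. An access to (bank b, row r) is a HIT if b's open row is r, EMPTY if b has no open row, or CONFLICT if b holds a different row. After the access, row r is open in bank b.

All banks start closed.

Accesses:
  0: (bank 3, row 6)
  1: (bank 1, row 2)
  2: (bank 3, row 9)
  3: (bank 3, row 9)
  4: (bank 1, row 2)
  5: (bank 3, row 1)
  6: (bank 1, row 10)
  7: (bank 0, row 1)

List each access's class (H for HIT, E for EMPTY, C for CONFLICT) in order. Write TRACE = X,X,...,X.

TRACE = E,E,C,H,H,C,C,E

  [0] b3 r6: no row ⇒ E
  [1] b1 r2: no row ⇒ E
  [2] b3 r9: had r6 ⇒ C
  [3] b3 r9: had r9 ⇒ H
  [4] b1 r2: had r2 ⇒ H
  [5] b3 r1: had r9 ⇒ C
  [6] b1 r10: had r2 ⇒ C
  [7] b0 r1: no row ⇒ E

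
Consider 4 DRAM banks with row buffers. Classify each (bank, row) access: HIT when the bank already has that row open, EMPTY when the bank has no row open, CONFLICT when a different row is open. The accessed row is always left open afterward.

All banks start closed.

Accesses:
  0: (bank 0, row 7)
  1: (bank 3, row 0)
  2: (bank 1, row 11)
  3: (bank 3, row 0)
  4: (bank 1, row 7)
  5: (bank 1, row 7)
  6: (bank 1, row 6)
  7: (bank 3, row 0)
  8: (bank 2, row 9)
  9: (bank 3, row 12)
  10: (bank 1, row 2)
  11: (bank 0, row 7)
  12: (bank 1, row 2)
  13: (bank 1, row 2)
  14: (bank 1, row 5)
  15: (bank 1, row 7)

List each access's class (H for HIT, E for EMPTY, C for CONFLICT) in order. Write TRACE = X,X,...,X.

TRACE = E,E,E,H,C,H,C,H,E,C,C,H,H,H,C,C

step 0: bank0 None->7 [EMPTY]
step 1: bank3 None->0 [EMPTY]
step 2: bank1 None->11 [EMPTY]
step 3: bank3 0->0 [HIT]
step 4: bank1 11->7 [CONFLICT]
step 5: bank1 7->7 [HIT]
step 6: bank1 7->6 [CONFLICT]
step 7: bank3 0->0 [HIT]
step 8: bank2 None->9 [EMPTY]
step 9: bank3 0->12 [CONFLICT]
step 10: bank1 6->2 [CONFLICT]
step 11: bank0 7->7 [HIT]
step 12: bank1 2->2 [HIT]
step 13: bank1 2->2 [HIT]
step 14: bank1 2->5 [CONFLICT]
step 15: bank1 5->7 [CONFLICT]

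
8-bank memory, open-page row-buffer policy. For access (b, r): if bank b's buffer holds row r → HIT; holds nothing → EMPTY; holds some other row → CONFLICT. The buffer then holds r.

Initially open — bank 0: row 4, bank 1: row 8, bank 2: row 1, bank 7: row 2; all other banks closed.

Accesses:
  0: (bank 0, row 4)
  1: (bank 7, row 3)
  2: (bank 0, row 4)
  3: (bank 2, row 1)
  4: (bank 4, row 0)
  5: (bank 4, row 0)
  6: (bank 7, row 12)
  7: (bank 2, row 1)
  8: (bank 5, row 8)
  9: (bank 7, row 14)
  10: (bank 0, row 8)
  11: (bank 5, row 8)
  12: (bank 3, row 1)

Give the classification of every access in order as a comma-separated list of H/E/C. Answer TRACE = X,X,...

TRACE = H,C,H,H,E,H,C,H,E,C,C,H,E

  [0] b0 r4: had r4 ⇒ H
  [1] b7 r3: had r2 ⇒ C
  [2] b0 r4: had r4 ⇒ H
  [3] b2 r1: had r1 ⇒ H
  [4] b4 r0: no row ⇒ E
  [5] b4 r0: had r0 ⇒ H
  [6] b7 r12: had r3 ⇒ C
  [7] b2 r1: had r1 ⇒ H
  [8] b5 r8: no row ⇒ E
  [9] b7 r14: had r12 ⇒ C
  [10] b0 r8: had r4 ⇒ C
  [11] b5 r8: had r8 ⇒ H
  [12] b3 r1: no row ⇒ E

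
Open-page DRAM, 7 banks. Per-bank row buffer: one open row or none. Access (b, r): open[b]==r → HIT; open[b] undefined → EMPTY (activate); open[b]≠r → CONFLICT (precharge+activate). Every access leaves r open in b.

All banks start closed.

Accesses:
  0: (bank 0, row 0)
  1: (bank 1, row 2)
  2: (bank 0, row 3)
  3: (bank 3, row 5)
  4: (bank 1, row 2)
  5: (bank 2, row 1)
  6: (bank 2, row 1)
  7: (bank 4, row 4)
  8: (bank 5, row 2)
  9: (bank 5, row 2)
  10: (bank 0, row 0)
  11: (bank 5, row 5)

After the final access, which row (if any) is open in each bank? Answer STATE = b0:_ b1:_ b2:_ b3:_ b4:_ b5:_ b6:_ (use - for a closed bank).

STATE = b0:0 b1:2 b2:1 b3:5 b4:4 b5:5 b6:-

0: bank 0 row 0 — prev None → EMPTY
1: bank 1 row 2 — prev None → EMPTY
2: bank 0 row 3 — prev 0 → CONFLICT
3: bank 3 row 5 — prev None → EMPTY
4: bank 1 row 2 — prev 2 → HIT
5: bank 2 row 1 — prev None → EMPTY
6: bank 2 row 1 — prev 1 → HIT
7: bank 4 row 4 — prev None → EMPTY
8: bank 5 row 2 — prev None → EMPTY
9: bank 5 row 2 — prev 2 → HIT
10: bank 0 row 0 — prev 3 → CONFLICT
11: bank 5 row 5 — prev 2 → CONFLICT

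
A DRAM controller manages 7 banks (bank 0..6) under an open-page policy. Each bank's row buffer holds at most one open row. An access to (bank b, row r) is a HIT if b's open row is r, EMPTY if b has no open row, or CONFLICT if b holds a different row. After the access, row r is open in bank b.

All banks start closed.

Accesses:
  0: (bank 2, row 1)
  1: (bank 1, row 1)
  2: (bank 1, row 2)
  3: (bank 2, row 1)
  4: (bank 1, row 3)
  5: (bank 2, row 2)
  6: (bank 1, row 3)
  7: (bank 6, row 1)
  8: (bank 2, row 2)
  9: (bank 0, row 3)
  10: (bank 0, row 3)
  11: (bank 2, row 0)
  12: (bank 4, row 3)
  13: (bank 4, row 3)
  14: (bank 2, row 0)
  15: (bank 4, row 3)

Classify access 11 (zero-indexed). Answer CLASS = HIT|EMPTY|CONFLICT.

  [0] b2 r1: no row ⇒ E
  [1] b1 r1: no row ⇒ E
  [2] b1 r2: had r1 ⇒ C
  [3] b2 r1: had r1 ⇒ H
  [4] b1 r3: had r2 ⇒ C
  [5] b2 r2: had r1 ⇒ C
  [6] b1 r3: had r3 ⇒ H
  [7] b6 r1: no row ⇒ E
  [8] b2 r2: had r2 ⇒ H
  [9] b0 r3: no row ⇒ E
  [10] b0 r3: had r3 ⇒ H
  [11] b2 r0: had r2 ⇒ C
  [12] b4 r3: no row ⇒ E
  [13] b4 r3: had r3 ⇒ H
  [14] b2 r0: had r0 ⇒ H
  [15] b4 r3: had r3 ⇒ H

CLASS = CONFLICT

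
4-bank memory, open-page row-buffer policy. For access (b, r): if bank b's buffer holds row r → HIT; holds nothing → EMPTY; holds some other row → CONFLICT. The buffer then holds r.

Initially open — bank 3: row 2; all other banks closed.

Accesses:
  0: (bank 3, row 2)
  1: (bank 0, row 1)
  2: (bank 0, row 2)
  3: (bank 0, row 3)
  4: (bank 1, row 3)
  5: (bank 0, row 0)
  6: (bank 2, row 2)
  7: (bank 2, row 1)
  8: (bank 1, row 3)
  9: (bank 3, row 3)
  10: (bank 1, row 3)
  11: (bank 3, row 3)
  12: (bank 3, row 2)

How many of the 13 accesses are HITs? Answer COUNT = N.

COUNT = 4

  [0] b3 r2: had r2 ⇒ H
  [1] b0 r1: no row ⇒ E
  [2] b0 r2: had r1 ⇒ C
  [3] b0 r3: had r2 ⇒ C
  [4] b1 r3: no row ⇒ E
  [5] b0 r0: had r3 ⇒ C
  [6] b2 r2: no row ⇒ E
  [7] b2 r1: had r2 ⇒ C
  [8] b1 r3: had r3 ⇒ H
  [9] b3 r3: had r2 ⇒ C
  [10] b1 r3: had r3 ⇒ H
  [11] b3 r3: had r3 ⇒ H
  [12] b3 r2: had r3 ⇒ C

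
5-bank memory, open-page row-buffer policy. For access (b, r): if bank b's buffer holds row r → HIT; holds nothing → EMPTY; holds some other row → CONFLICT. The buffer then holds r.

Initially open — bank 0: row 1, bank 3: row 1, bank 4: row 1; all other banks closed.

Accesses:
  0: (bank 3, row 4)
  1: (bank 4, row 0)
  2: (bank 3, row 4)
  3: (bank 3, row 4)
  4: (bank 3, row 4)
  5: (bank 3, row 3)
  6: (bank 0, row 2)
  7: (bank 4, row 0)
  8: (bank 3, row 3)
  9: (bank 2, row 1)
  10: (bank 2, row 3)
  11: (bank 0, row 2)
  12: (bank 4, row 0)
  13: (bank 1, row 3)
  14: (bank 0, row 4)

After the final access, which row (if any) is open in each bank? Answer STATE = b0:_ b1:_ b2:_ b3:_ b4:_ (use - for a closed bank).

STATE = b0:4 b1:3 b2:3 b3:3 b4:0

  [0] b3 r4: had r1 ⇒ C
  [1] b4 r0: had r1 ⇒ C
  [2] b3 r4: had r4 ⇒ H
  [3] b3 r4: had r4 ⇒ H
  [4] b3 r4: had r4 ⇒ H
  [5] b3 r3: had r4 ⇒ C
  [6] b0 r2: had r1 ⇒ C
  [7] b4 r0: had r0 ⇒ H
  [8] b3 r3: had r3 ⇒ H
  [9] b2 r1: no row ⇒ E
  [10] b2 r3: had r1 ⇒ C
  [11] b0 r2: had r2 ⇒ H
  [12] b4 r0: had r0 ⇒ H
  [13] b1 r3: no row ⇒ E
  [14] b0 r4: had r2 ⇒ C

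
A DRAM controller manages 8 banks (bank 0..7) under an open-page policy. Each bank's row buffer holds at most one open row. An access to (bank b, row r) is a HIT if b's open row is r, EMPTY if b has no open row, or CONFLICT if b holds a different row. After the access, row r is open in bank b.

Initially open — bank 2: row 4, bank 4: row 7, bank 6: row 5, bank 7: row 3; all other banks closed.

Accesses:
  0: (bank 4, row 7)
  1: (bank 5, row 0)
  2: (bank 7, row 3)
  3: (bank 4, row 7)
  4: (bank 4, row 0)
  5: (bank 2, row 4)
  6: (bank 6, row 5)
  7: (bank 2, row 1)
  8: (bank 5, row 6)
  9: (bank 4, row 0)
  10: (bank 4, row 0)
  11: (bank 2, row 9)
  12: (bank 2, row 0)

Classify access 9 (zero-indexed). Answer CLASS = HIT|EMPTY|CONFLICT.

  [0] b4 r7: had r7 ⇒ H
  [1] b5 r0: no row ⇒ E
  [2] b7 r3: had r3 ⇒ H
  [3] b4 r7: had r7 ⇒ H
  [4] b4 r0: had r7 ⇒ C
  [5] b2 r4: had r4 ⇒ H
  [6] b6 r5: had r5 ⇒ H
  [7] b2 r1: had r4 ⇒ C
  [8] b5 r6: had r0 ⇒ C
  [9] b4 r0: had r0 ⇒ H
  [10] b4 r0: had r0 ⇒ H
  [11] b2 r9: had r1 ⇒ C
  [12] b2 r0: had r9 ⇒ C

CLASS = HIT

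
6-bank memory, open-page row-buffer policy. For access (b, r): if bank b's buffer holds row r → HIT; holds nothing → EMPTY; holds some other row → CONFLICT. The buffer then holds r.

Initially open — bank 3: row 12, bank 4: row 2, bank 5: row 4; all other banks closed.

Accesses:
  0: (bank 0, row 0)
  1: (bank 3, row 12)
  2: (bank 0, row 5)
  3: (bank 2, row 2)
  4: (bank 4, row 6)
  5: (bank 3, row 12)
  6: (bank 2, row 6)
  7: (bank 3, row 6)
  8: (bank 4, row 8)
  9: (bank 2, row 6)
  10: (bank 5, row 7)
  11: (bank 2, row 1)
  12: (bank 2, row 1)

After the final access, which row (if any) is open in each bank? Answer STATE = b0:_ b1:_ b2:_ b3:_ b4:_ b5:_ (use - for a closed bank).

STATE = b0:5 b1:- b2:1 b3:6 b4:8 b5:7

#0 (0,0) E
#1 (3,12) H  (was 12)
#2 (0,5) C  (was 0)
#3 (2,2) E
#4 (4,6) C  (was 2)
#5 (3,12) H  (was 12)
#6 (2,6) C  (was 2)
#7 (3,6) C  (was 12)
#8 (4,8) C  (was 6)
#9 (2,6) H  (was 6)
#10 (5,7) C  (was 4)
#11 (2,1) C  (was 6)
#12 (2,1) H  (was 1)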